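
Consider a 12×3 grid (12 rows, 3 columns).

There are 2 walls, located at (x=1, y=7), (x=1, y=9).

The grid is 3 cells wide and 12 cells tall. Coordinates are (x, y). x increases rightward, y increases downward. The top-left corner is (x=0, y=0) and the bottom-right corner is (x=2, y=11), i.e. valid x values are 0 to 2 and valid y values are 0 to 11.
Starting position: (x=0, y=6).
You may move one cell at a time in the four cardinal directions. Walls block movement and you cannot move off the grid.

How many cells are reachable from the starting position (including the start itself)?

Answer: Reachable cells: 34

Derivation:
BFS flood-fill from (x=0, y=6):
  Distance 0: (x=0, y=6)
  Distance 1: (x=0, y=5), (x=1, y=6), (x=0, y=7)
  Distance 2: (x=0, y=4), (x=1, y=5), (x=2, y=6), (x=0, y=8)
  Distance 3: (x=0, y=3), (x=1, y=4), (x=2, y=5), (x=2, y=7), (x=1, y=8), (x=0, y=9)
  Distance 4: (x=0, y=2), (x=1, y=3), (x=2, y=4), (x=2, y=8), (x=0, y=10)
  Distance 5: (x=0, y=1), (x=1, y=2), (x=2, y=3), (x=2, y=9), (x=1, y=10), (x=0, y=11)
  Distance 6: (x=0, y=0), (x=1, y=1), (x=2, y=2), (x=2, y=10), (x=1, y=11)
  Distance 7: (x=1, y=0), (x=2, y=1), (x=2, y=11)
  Distance 8: (x=2, y=0)
Total reachable: 34 (grid has 34 open cells total)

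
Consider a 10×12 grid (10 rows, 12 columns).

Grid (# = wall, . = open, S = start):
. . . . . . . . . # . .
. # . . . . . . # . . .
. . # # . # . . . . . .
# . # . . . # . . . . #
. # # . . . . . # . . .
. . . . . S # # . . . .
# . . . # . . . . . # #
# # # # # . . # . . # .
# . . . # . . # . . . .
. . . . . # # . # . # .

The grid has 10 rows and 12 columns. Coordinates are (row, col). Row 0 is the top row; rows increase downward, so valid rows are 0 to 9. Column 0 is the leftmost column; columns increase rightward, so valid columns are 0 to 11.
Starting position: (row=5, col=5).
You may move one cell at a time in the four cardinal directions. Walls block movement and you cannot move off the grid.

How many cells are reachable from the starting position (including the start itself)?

BFS flood-fill from (row=5, col=5):
  Distance 0: (row=5, col=5)
  Distance 1: (row=4, col=5), (row=5, col=4), (row=6, col=5)
  Distance 2: (row=3, col=5), (row=4, col=4), (row=4, col=6), (row=5, col=3), (row=6, col=6), (row=7, col=5)
  Distance 3: (row=3, col=4), (row=4, col=3), (row=4, col=7), (row=5, col=2), (row=6, col=3), (row=6, col=7), (row=7, col=6), (row=8, col=5)
  Distance 4: (row=2, col=4), (row=3, col=3), (row=3, col=7), (row=5, col=1), (row=6, col=2), (row=6, col=8), (row=8, col=6)
  Distance 5: (row=1, col=4), (row=2, col=7), (row=3, col=8), (row=5, col=0), (row=5, col=8), (row=6, col=1), (row=6, col=9), (row=7, col=8)
  Distance 6: (row=0, col=4), (row=1, col=3), (row=1, col=5), (row=1, col=7), (row=2, col=6), (row=2, col=8), (row=3, col=9), (row=4, col=0), (row=5, col=9), (row=7, col=9), (row=8, col=8)
  Distance 7: (row=0, col=3), (row=0, col=5), (row=0, col=7), (row=1, col=2), (row=1, col=6), (row=2, col=9), (row=3, col=10), (row=4, col=9), (row=5, col=10), (row=8, col=9)
  Distance 8: (row=0, col=2), (row=0, col=6), (row=0, col=8), (row=1, col=9), (row=2, col=10), (row=4, col=10), (row=5, col=11), (row=8, col=10), (row=9, col=9)
  Distance 9: (row=0, col=1), (row=1, col=10), (row=2, col=11), (row=4, col=11), (row=8, col=11)
  Distance 10: (row=0, col=0), (row=0, col=10), (row=1, col=11), (row=7, col=11), (row=9, col=11)
  Distance 11: (row=0, col=11), (row=1, col=0)
  Distance 12: (row=2, col=0)
  Distance 13: (row=2, col=1)
  Distance 14: (row=3, col=1)
Total reachable: 78 (grid has 87 open cells total)

Answer: Reachable cells: 78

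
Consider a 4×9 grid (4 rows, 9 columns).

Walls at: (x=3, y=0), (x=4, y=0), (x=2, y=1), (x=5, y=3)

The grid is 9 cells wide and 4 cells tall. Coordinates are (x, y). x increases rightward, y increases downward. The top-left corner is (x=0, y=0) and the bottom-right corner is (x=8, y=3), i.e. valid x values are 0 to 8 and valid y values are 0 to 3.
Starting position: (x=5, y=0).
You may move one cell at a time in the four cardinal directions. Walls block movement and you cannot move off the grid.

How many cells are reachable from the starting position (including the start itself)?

Answer: Reachable cells: 32

Derivation:
BFS flood-fill from (x=5, y=0):
  Distance 0: (x=5, y=0)
  Distance 1: (x=6, y=0), (x=5, y=1)
  Distance 2: (x=7, y=0), (x=4, y=1), (x=6, y=1), (x=5, y=2)
  Distance 3: (x=8, y=0), (x=3, y=1), (x=7, y=1), (x=4, y=2), (x=6, y=2)
  Distance 4: (x=8, y=1), (x=3, y=2), (x=7, y=2), (x=4, y=3), (x=6, y=3)
  Distance 5: (x=2, y=2), (x=8, y=2), (x=3, y=3), (x=7, y=3)
  Distance 6: (x=1, y=2), (x=2, y=3), (x=8, y=3)
  Distance 7: (x=1, y=1), (x=0, y=2), (x=1, y=3)
  Distance 8: (x=1, y=0), (x=0, y=1), (x=0, y=3)
  Distance 9: (x=0, y=0), (x=2, y=0)
Total reachable: 32 (grid has 32 open cells total)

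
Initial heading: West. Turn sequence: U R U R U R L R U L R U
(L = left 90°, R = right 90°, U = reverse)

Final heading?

Answer: Final heading: North

Derivation:
Start: West
  U (U-turn (180°)) -> East
  R (right (90° clockwise)) -> South
  U (U-turn (180°)) -> North
  R (right (90° clockwise)) -> East
  U (U-turn (180°)) -> West
  R (right (90° clockwise)) -> North
  L (left (90° counter-clockwise)) -> West
  R (right (90° clockwise)) -> North
  U (U-turn (180°)) -> South
  L (left (90° counter-clockwise)) -> East
  R (right (90° clockwise)) -> South
  U (U-turn (180°)) -> North
Final: North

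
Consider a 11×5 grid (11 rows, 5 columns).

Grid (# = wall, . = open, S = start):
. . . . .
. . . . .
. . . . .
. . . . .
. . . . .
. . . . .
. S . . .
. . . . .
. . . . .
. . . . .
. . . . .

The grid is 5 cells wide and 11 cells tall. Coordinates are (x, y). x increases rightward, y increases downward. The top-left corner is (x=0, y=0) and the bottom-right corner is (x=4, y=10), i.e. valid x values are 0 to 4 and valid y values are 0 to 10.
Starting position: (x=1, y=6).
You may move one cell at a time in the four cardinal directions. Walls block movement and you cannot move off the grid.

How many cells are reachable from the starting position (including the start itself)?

Answer: Reachable cells: 55

Derivation:
BFS flood-fill from (x=1, y=6):
  Distance 0: (x=1, y=6)
  Distance 1: (x=1, y=5), (x=0, y=6), (x=2, y=6), (x=1, y=7)
  Distance 2: (x=1, y=4), (x=0, y=5), (x=2, y=5), (x=3, y=6), (x=0, y=7), (x=2, y=7), (x=1, y=8)
  Distance 3: (x=1, y=3), (x=0, y=4), (x=2, y=4), (x=3, y=5), (x=4, y=6), (x=3, y=7), (x=0, y=8), (x=2, y=8), (x=1, y=9)
  Distance 4: (x=1, y=2), (x=0, y=3), (x=2, y=3), (x=3, y=4), (x=4, y=5), (x=4, y=7), (x=3, y=8), (x=0, y=9), (x=2, y=9), (x=1, y=10)
  Distance 5: (x=1, y=1), (x=0, y=2), (x=2, y=2), (x=3, y=3), (x=4, y=4), (x=4, y=8), (x=3, y=9), (x=0, y=10), (x=2, y=10)
  Distance 6: (x=1, y=0), (x=0, y=1), (x=2, y=1), (x=3, y=2), (x=4, y=3), (x=4, y=9), (x=3, y=10)
  Distance 7: (x=0, y=0), (x=2, y=0), (x=3, y=1), (x=4, y=2), (x=4, y=10)
  Distance 8: (x=3, y=0), (x=4, y=1)
  Distance 9: (x=4, y=0)
Total reachable: 55 (grid has 55 open cells total)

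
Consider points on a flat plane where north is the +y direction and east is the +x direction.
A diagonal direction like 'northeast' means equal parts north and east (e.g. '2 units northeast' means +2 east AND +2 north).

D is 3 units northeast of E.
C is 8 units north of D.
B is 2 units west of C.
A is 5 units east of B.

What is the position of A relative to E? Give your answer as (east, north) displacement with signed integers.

Answer: A is at (east=6, north=11) relative to E.

Derivation:
Place E at the origin (east=0, north=0).
  D is 3 units northeast of E: delta (east=+3, north=+3); D at (east=3, north=3).
  C is 8 units north of D: delta (east=+0, north=+8); C at (east=3, north=11).
  B is 2 units west of C: delta (east=-2, north=+0); B at (east=1, north=11).
  A is 5 units east of B: delta (east=+5, north=+0); A at (east=6, north=11).
Therefore A relative to E: (east=6, north=11).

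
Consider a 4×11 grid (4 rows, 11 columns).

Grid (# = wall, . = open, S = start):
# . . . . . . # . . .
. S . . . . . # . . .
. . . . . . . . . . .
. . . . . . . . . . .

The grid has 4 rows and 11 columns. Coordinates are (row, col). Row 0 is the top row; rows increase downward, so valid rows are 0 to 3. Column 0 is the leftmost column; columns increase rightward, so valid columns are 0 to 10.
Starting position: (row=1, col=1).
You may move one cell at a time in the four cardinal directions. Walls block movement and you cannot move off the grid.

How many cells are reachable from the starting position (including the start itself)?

BFS flood-fill from (row=1, col=1):
  Distance 0: (row=1, col=1)
  Distance 1: (row=0, col=1), (row=1, col=0), (row=1, col=2), (row=2, col=1)
  Distance 2: (row=0, col=2), (row=1, col=3), (row=2, col=0), (row=2, col=2), (row=3, col=1)
  Distance 3: (row=0, col=3), (row=1, col=4), (row=2, col=3), (row=3, col=0), (row=3, col=2)
  Distance 4: (row=0, col=4), (row=1, col=5), (row=2, col=4), (row=3, col=3)
  Distance 5: (row=0, col=5), (row=1, col=6), (row=2, col=5), (row=3, col=4)
  Distance 6: (row=0, col=6), (row=2, col=6), (row=3, col=5)
  Distance 7: (row=2, col=7), (row=3, col=6)
  Distance 8: (row=2, col=8), (row=3, col=7)
  Distance 9: (row=1, col=8), (row=2, col=9), (row=3, col=8)
  Distance 10: (row=0, col=8), (row=1, col=9), (row=2, col=10), (row=3, col=9)
  Distance 11: (row=0, col=9), (row=1, col=10), (row=3, col=10)
  Distance 12: (row=0, col=10)
Total reachable: 41 (grid has 41 open cells total)

Answer: Reachable cells: 41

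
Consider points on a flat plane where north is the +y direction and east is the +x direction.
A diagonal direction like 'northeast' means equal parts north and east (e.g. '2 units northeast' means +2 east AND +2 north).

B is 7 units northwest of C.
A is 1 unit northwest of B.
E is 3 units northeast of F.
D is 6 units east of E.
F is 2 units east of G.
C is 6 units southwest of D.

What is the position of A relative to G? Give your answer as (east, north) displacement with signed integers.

Place G at the origin (east=0, north=0).
  F is 2 units east of G: delta (east=+2, north=+0); F at (east=2, north=0).
  E is 3 units northeast of F: delta (east=+3, north=+3); E at (east=5, north=3).
  D is 6 units east of E: delta (east=+6, north=+0); D at (east=11, north=3).
  C is 6 units southwest of D: delta (east=-6, north=-6); C at (east=5, north=-3).
  B is 7 units northwest of C: delta (east=-7, north=+7); B at (east=-2, north=4).
  A is 1 unit northwest of B: delta (east=-1, north=+1); A at (east=-3, north=5).
Therefore A relative to G: (east=-3, north=5).

Answer: A is at (east=-3, north=5) relative to G.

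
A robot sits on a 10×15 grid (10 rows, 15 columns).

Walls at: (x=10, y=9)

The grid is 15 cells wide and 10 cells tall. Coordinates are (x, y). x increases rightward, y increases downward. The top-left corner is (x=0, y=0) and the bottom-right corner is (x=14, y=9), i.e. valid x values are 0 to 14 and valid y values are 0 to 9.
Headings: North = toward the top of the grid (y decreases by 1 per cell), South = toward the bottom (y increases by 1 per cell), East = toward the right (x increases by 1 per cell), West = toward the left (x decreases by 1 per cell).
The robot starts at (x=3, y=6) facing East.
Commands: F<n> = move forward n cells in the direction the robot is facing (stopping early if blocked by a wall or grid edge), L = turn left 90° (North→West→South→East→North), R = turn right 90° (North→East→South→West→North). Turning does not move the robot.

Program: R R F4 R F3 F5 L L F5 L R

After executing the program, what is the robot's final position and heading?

Start: (x=3, y=6), facing East
  R: turn right, now facing South
  R: turn right, now facing West
  F4: move forward 3/4 (blocked), now at (x=0, y=6)
  R: turn right, now facing North
  F3: move forward 3, now at (x=0, y=3)
  F5: move forward 3/5 (blocked), now at (x=0, y=0)
  L: turn left, now facing West
  L: turn left, now facing South
  F5: move forward 5, now at (x=0, y=5)
  L: turn left, now facing East
  R: turn right, now facing South
Final: (x=0, y=5), facing South

Answer: Final position: (x=0, y=5), facing South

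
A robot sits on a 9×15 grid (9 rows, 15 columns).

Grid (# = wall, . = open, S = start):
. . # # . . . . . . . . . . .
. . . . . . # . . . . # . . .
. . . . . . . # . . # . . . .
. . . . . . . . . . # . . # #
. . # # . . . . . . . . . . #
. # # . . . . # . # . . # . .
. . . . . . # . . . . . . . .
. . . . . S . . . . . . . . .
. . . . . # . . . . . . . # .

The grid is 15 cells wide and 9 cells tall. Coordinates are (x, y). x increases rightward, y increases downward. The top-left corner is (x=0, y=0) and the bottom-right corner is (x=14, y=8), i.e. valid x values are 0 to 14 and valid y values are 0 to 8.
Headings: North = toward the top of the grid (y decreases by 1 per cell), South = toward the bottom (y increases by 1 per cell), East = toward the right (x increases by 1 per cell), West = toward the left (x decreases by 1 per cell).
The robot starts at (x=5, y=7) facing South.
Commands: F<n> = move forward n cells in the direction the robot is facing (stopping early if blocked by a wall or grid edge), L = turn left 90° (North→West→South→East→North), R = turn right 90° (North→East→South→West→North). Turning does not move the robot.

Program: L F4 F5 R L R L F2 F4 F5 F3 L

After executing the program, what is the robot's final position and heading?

Answer: Final position: (x=14, y=7), facing North

Derivation:
Start: (x=5, y=7), facing South
  L: turn left, now facing East
  F4: move forward 4, now at (x=9, y=7)
  F5: move forward 5, now at (x=14, y=7)
  R: turn right, now facing South
  L: turn left, now facing East
  R: turn right, now facing South
  L: turn left, now facing East
  F2: move forward 0/2 (blocked), now at (x=14, y=7)
  F4: move forward 0/4 (blocked), now at (x=14, y=7)
  F5: move forward 0/5 (blocked), now at (x=14, y=7)
  F3: move forward 0/3 (blocked), now at (x=14, y=7)
  L: turn left, now facing North
Final: (x=14, y=7), facing North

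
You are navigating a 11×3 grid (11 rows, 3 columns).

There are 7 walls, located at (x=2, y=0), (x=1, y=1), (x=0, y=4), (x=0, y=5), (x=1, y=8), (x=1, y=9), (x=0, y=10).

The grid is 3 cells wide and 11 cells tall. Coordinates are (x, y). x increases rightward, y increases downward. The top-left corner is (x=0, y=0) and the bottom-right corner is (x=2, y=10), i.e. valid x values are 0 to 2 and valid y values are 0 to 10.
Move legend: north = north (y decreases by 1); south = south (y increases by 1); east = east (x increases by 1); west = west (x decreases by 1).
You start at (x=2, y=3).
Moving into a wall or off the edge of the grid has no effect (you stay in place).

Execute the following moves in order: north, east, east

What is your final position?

Start: (x=2, y=3)
  north (north): (x=2, y=3) -> (x=2, y=2)
  east (east): blocked, stay at (x=2, y=2)
  east (east): blocked, stay at (x=2, y=2)
Final: (x=2, y=2)

Answer: Final position: (x=2, y=2)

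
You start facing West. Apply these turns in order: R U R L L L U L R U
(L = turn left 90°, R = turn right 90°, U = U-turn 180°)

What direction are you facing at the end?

Start: West
  R (right (90° clockwise)) -> North
  U (U-turn (180°)) -> South
  R (right (90° clockwise)) -> West
  L (left (90° counter-clockwise)) -> South
  L (left (90° counter-clockwise)) -> East
  L (left (90° counter-clockwise)) -> North
  U (U-turn (180°)) -> South
  L (left (90° counter-clockwise)) -> East
  R (right (90° clockwise)) -> South
  U (U-turn (180°)) -> North
Final: North

Answer: Final heading: North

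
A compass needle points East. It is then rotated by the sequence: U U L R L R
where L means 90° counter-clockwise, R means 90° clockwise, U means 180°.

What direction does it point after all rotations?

Start: East
  U (U-turn (180°)) -> West
  U (U-turn (180°)) -> East
  L (left (90° counter-clockwise)) -> North
  R (right (90° clockwise)) -> East
  L (left (90° counter-clockwise)) -> North
  R (right (90° clockwise)) -> East
Final: East

Answer: Final heading: East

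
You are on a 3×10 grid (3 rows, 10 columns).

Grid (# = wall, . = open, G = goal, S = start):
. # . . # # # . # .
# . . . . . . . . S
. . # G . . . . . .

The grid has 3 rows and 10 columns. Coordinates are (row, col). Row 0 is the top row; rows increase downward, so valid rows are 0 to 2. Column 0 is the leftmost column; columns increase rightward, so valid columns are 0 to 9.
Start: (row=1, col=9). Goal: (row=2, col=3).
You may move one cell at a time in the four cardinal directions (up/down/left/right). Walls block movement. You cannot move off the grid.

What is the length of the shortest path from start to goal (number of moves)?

BFS from (row=1, col=9) until reaching (row=2, col=3):
  Distance 0: (row=1, col=9)
  Distance 1: (row=0, col=9), (row=1, col=8), (row=2, col=9)
  Distance 2: (row=1, col=7), (row=2, col=8)
  Distance 3: (row=0, col=7), (row=1, col=6), (row=2, col=7)
  Distance 4: (row=1, col=5), (row=2, col=6)
  Distance 5: (row=1, col=4), (row=2, col=5)
  Distance 6: (row=1, col=3), (row=2, col=4)
  Distance 7: (row=0, col=3), (row=1, col=2), (row=2, col=3)  <- goal reached here
One shortest path (7 moves): (row=1, col=9) -> (row=1, col=8) -> (row=1, col=7) -> (row=1, col=6) -> (row=1, col=5) -> (row=1, col=4) -> (row=1, col=3) -> (row=2, col=3)

Answer: Shortest path length: 7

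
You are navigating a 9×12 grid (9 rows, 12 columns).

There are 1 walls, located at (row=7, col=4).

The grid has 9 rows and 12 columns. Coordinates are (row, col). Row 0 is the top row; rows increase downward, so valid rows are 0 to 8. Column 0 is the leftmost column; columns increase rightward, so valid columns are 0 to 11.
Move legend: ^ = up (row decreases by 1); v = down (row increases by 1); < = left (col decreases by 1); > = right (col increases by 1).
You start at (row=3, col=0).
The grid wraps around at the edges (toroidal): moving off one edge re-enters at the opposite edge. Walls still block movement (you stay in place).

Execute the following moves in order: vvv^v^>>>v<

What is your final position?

Start: (row=3, col=0)
  v (down): (row=3, col=0) -> (row=4, col=0)
  v (down): (row=4, col=0) -> (row=5, col=0)
  v (down): (row=5, col=0) -> (row=6, col=0)
  ^ (up): (row=6, col=0) -> (row=5, col=0)
  v (down): (row=5, col=0) -> (row=6, col=0)
  ^ (up): (row=6, col=0) -> (row=5, col=0)
  > (right): (row=5, col=0) -> (row=5, col=1)
  > (right): (row=5, col=1) -> (row=5, col=2)
  > (right): (row=5, col=2) -> (row=5, col=3)
  v (down): (row=5, col=3) -> (row=6, col=3)
  < (left): (row=6, col=3) -> (row=6, col=2)
Final: (row=6, col=2)

Answer: Final position: (row=6, col=2)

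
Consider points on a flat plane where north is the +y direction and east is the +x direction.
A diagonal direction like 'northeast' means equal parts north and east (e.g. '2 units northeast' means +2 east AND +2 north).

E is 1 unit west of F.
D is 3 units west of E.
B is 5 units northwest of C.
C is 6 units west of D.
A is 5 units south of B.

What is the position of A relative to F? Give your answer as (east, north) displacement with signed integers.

Place F at the origin (east=0, north=0).
  E is 1 unit west of F: delta (east=-1, north=+0); E at (east=-1, north=0).
  D is 3 units west of E: delta (east=-3, north=+0); D at (east=-4, north=0).
  C is 6 units west of D: delta (east=-6, north=+0); C at (east=-10, north=0).
  B is 5 units northwest of C: delta (east=-5, north=+5); B at (east=-15, north=5).
  A is 5 units south of B: delta (east=+0, north=-5); A at (east=-15, north=0).
Therefore A relative to F: (east=-15, north=0).

Answer: A is at (east=-15, north=0) relative to F.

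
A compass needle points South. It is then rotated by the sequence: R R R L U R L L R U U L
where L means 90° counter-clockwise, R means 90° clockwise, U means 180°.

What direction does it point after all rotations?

Answer: Final heading: East

Derivation:
Start: South
  R (right (90° clockwise)) -> West
  R (right (90° clockwise)) -> North
  R (right (90° clockwise)) -> East
  L (left (90° counter-clockwise)) -> North
  U (U-turn (180°)) -> South
  R (right (90° clockwise)) -> West
  L (left (90° counter-clockwise)) -> South
  L (left (90° counter-clockwise)) -> East
  R (right (90° clockwise)) -> South
  U (U-turn (180°)) -> North
  U (U-turn (180°)) -> South
  L (left (90° counter-clockwise)) -> East
Final: East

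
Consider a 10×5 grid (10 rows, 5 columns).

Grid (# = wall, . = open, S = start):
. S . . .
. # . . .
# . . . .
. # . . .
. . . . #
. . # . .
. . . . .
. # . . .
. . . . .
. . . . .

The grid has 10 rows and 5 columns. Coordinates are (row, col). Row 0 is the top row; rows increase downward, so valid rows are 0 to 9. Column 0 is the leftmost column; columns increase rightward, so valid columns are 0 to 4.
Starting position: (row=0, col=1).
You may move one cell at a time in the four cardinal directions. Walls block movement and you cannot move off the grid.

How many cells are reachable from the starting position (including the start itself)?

BFS flood-fill from (row=0, col=1):
  Distance 0: (row=0, col=1)
  Distance 1: (row=0, col=0), (row=0, col=2)
  Distance 2: (row=0, col=3), (row=1, col=0), (row=1, col=2)
  Distance 3: (row=0, col=4), (row=1, col=3), (row=2, col=2)
  Distance 4: (row=1, col=4), (row=2, col=1), (row=2, col=3), (row=3, col=2)
  Distance 5: (row=2, col=4), (row=3, col=3), (row=4, col=2)
  Distance 6: (row=3, col=4), (row=4, col=1), (row=4, col=3)
  Distance 7: (row=4, col=0), (row=5, col=1), (row=5, col=3)
  Distance 8: (row=3, col=0), (row=5, col=0), (row=5, col=4), (row=6, col=1), (row=6, col=3)
  Distance 9: (row=6, col=0), (row=6, col=2), (row=6, col=4), (row=7, col=3)
  Distance 10: (row=7, col=0), (row=7, col=2), (row=7, col=4), (row=8, col=3)
  Distance 11: (row=8, col=0), (row=8, col=2), (row=8, col=4), (row=9, col=3)
  Distance 12: (row=8, col=1), (row=9, col=0), (row=9, col=2), (row=9, col=4)
  Distance 13: (row=9, col=1)
Total reachable: 44 (grid has 44 open cells total)

Answer: Reachable cells: 44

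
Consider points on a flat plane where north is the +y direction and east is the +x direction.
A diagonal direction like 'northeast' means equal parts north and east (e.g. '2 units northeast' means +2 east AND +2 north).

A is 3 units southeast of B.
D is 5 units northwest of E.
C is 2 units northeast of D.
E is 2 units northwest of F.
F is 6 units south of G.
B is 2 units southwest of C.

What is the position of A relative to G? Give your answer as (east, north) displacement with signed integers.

Place G at the origin (east=0, north=0).
  F is 6 units south of G: delta (east=+0, north=-6); F at (east=0, north=-6).
  E is 2 units northwest of F: delta (east=-2, north=+2); E at (east=-2, north=-4).
  D is 5 units northwest of E: delta (east=-5, north=+5); D at (east=-7, north=1).
  C is 2 units northeast of D: delta (east=+2, north=+2); C at (east=-5, north=3).
  B is 2 units southwest of C: delta (east=-2, north=-2); B at (east=-7, north=1).
  A is 3 units southeast of B: delta (east=+3, north=-3); A at (east=-4, north=-2).
Therefore A relative to G: (east=-4, north=-2).

Answer: A is at (east=-4, north=-2) relative to G.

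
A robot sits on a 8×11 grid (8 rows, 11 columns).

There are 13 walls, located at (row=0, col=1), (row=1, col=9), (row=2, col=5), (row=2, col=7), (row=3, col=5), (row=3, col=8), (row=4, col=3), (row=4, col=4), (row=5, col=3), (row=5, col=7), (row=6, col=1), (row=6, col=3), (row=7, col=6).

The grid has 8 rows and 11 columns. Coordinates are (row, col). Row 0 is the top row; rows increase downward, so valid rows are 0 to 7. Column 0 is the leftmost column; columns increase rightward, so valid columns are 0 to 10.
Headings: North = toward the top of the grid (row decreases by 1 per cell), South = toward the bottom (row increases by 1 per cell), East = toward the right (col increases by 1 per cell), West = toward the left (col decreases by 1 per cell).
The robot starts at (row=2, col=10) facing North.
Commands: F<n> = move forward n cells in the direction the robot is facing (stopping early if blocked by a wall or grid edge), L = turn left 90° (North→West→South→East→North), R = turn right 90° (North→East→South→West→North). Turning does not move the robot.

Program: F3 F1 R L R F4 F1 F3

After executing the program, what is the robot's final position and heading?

Answer: Final position: (row=0, col=10), facing East

Derivation:
Start: (row=2, col=10), facing North
  F3: move forward 2/3 (blocked), now at (row=0, col=10)
  F1: move forward 0/1 (blocked), now at (row=0, col=10)
  R: turn right, now facing East
  L: turn left, now facing North
  R: turn right, now facing East
  F4: move forward 0/4 (blocked), now at (row=0, col=10)
  F1: move forward 0/1 (blocked), now at (row=0, col=10)
  F3: move forward 0/3 (blocked), now at (row=0, col=10)
Final: (row=0, col=10), facing East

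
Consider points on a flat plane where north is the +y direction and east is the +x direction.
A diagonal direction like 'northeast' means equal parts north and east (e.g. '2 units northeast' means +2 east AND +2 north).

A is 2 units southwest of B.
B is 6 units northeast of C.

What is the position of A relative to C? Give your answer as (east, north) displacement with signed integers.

Answer: A is at (east=4, north=4) relative to C.

Derivation:
Place C at the origin (east=0, north=0).
  B is 6 units northeast of C: delta (east=+6, north=+6); B at (east=6, north=6).
  A is 2 units southwest of B: delta (east=-2, north=-2); A at (east=4, north=4).
Therefore A relative to C: (east=4, north=4).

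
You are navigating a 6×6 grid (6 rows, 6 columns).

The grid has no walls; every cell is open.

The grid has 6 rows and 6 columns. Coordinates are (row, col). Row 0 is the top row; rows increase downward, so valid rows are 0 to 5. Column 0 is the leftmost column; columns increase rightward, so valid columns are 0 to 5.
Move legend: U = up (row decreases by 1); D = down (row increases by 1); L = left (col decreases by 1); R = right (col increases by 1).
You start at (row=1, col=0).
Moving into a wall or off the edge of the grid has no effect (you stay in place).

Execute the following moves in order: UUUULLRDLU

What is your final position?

Start: (row=1, col=0)
  U (up): (row=1, col=0) -> (row=0, col=0)
  [×3]U (up): blocked, stay at (row=0, col=0)
  L (left): blocked, stay at (row=0, col=0)
  L (left): blocked, stay at (row=0, col=0)
  R (right): (row=0, col=0) -> (row=0, col=1)
  D (down): (row=0, col=1) -> (row=1, col=1)
  L (left): (row=1, col=1) -> (row=1, col=0)
  U (up): (row=1, col=0) -> (row=0, col=0)
Final: (row=0, col=0)

Answer: Final position: (row=0, col=0)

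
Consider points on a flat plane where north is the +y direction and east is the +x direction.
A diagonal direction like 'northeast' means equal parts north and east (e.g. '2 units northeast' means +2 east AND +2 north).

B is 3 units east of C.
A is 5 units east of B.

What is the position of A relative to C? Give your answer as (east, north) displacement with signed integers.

Place C at the origin (east=0, north=0).
  B is 3 units east of C: delta (east=+3, north=+0); B at (east=3, north=0).
  A is 5 units east of B: delta (east=+5, north=+0); A at (east=8, north=0).
Therefore A relative to C: (east=8, north=0).

Answer: A is at (east=8, north=0) relative to C.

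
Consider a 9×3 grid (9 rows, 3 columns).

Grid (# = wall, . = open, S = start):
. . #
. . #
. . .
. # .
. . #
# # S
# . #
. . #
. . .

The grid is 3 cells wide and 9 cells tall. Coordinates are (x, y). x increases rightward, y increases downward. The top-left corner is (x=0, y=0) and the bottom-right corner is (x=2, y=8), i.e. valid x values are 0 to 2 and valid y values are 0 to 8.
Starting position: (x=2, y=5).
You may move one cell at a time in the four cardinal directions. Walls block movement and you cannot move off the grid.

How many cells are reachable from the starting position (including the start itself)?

Answer: Reachable cells: 1

Derivation:
BFS flood-fill from (x=2, y=5):
  Distance 0: (x=2, y=5)
Total reachable: 1 (grid has 18 open cells total)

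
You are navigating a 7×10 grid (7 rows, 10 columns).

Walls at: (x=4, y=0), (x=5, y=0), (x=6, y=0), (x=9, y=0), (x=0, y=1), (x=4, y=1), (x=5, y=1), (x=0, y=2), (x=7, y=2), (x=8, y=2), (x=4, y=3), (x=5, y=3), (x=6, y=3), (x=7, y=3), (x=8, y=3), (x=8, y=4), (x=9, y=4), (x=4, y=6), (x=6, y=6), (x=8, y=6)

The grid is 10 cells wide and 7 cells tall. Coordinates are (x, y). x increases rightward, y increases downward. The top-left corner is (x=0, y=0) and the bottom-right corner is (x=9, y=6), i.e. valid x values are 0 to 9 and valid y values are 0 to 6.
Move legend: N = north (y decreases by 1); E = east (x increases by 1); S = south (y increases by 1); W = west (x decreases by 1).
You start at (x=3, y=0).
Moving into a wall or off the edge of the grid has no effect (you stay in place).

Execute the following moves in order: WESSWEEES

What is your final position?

Start: (x=3, y=0)
  W (west): (x=3, y=0) -> (x=2, y=0)
  E (east): (x=2, y=0) -> (x=3, y=0)
  S (south): (x=3, y=0) -> (x=3, y=1)
  S (south): (x=3, y=1) -> (x=3, y=2)
  W (west): (x=3, y=2) -> (x=2, y=2)
  E (east): (x=2, y=2) -> (x=3, y=2)
  E (east): (x=3, y=2) -> (x=4, y=2)
  E (east): (x=4, y=2) -> (x=5, y=2)
  S (south): blocked, stay at (x=5, y=2)
Final: (x=5, y=2)

Answer: Final position: (x=5, y=2)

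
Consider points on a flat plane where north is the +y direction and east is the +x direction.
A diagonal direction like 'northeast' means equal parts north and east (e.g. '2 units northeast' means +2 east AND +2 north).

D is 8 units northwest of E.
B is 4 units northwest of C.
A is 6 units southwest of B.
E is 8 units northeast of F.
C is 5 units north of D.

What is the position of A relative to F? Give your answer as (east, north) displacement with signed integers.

Place F at the origin (east=0, north=0).
  E is 8 units northeast of F: delta (east=+8, north=+8); E at (east=8, north=8).
  D is 8 units northwest of E: delta (east=-8, north=+8); D at (east=0, north=16).
  C is 5 units north of D: delta (east=+0, north=+5); C at (east=0, north=21).
  B is 4 units northwest of C: delta (east=-4, north=+4); B at (east=-4, north=25).
  A is 6 units southwest of B: delta (east=-6, north=-6); A at (east=-10, north=19).
Therefore A relative to F: (east=-10, north=19).

Answer: A is at (east=-10, north=19) relative to F.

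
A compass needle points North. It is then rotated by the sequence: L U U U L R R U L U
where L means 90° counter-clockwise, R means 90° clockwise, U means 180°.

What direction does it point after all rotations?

Answer: Final heading: East

Derivation:
Start: North
  L (left (90° counter-clockwise)) -> West
  U (U-turn (180°)) -> East
  U (U-turn (180°)) -> West
  U (U-turn (180°)) -> East
  L (left (90° counter-clockwise)) -> North
  R (right (90° clockwise)) -> East
  R (right (90° clockwise)) -> South
  U (U-turn (180°)) -> North
  L (left (90° counter-clockwise)) -> West
  U (U-turn (180°)) -> East
Final: East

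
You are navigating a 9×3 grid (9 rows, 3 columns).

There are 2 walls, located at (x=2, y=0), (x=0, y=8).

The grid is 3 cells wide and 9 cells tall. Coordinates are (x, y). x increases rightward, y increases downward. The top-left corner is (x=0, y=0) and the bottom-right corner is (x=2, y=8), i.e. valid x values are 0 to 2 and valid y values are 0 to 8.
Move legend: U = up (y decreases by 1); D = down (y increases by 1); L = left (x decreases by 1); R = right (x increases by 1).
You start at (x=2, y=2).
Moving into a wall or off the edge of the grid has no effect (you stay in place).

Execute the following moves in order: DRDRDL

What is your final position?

Answer: Final position: (x=1, y=5)

Derivation:
Start: (x=2, y=2)
  D (down): (x=2, y=2) -> (x=2, y=3)
  R (right): blocked, stay at (x=2, y=3)
  D (down): (x=2, y=3) -> (x=2, y=4)
  R (right): blocked, stay at (x=2, y=4)
  D (down): (x=2, y=4) -> (x=2, y=5)
  L (left): (x=2, y=5) -> (x=1, y=5)
Final: (x=1, y=5)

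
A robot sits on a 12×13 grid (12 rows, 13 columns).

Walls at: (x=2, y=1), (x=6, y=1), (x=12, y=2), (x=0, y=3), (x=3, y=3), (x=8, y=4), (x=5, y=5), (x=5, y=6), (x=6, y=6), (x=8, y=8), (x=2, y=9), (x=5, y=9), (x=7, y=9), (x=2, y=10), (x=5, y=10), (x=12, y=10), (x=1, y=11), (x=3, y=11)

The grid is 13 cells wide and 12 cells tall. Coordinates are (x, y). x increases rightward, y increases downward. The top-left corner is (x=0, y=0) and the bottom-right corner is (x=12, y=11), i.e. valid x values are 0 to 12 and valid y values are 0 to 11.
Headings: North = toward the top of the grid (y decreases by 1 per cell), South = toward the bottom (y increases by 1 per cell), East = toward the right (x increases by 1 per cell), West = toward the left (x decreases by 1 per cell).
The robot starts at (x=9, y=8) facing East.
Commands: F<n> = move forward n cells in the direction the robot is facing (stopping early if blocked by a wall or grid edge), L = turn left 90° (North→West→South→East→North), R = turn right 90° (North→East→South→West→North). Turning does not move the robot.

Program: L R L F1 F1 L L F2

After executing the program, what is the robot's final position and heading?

Answer: Final position: (x=9, y=8), facing South

Derivation:
Start: (x=9, y=8), facing East
  L: turn left, now facing North
  R: turn right, now facing East
  L: turn left, now facing North
  F1: move forward 1, now at (x=9, y=7)
  F1: move forward 1, now at (x=9, y=6)
  L: turn left, now facing West
  L: turn left, now facing South
  F2: move forward 2, now at (x=9, y=8)
Final: (x=9, y=8), facing South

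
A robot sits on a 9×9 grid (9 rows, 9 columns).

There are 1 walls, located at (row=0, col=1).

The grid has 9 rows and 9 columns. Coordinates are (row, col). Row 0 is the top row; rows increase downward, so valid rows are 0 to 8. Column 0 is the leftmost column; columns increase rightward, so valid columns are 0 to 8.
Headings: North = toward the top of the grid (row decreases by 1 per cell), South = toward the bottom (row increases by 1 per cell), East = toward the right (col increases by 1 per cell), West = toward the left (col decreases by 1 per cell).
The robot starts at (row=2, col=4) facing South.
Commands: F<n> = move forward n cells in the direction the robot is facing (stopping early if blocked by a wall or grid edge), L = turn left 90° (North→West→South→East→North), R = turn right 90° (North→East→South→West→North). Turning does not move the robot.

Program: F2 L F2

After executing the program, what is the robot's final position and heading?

Start: (row=2, col=4), facing South
  F2: move forward 2, now at (row=4, col=4)
  L: turn left, now facing East
  F2: move forward 2, now at (row=4, col=6)
Final: (row=4, col=6), facing East

Answer: Final position: (row=4, col=6), facing East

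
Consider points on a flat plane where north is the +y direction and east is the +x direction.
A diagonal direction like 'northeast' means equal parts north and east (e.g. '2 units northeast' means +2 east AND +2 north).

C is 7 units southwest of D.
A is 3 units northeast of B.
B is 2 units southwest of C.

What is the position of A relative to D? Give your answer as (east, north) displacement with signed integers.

Place D at the origin (east=0, north=0).
  C is 7 units southwest of D: delta (east=-7, north=-7); C at (east=-7, north=-7).
  B is 2 units southwest of C: delta (east=-2, north=-2); B at (east=-9, north=-9).
  A is 3 units northeast of B: delta (east=+3, north=+3); A at (east=-6, north=-6).
Therefore A relative to D: (east=-6, north=-6).

Answer: A is at (east=-6, north=-6) relative to D.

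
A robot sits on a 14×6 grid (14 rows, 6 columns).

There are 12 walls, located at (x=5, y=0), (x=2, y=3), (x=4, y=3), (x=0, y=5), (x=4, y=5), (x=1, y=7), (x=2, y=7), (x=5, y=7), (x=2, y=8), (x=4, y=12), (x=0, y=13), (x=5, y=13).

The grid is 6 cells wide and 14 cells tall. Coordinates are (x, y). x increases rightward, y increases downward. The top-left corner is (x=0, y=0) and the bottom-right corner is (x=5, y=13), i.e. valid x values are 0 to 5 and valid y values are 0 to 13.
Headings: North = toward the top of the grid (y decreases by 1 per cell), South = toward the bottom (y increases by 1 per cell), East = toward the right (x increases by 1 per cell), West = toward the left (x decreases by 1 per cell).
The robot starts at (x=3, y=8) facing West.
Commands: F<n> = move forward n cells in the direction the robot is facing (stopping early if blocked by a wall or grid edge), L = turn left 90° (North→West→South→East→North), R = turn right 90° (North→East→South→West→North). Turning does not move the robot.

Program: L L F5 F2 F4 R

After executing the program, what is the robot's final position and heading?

Start: (x=3, y=8), facing West
  L: turn left, now facing South
  L: turn left, now facing East
  F5: move forward 2/5 (blocked), now at (x=5, y=8)
  F2: move forward 0/2 (blocked), now at (x=5, y=8)
  F4: move forward 0/4 (blocked), now at (x=5, y=8)
  R: turn right, now facing South
Final: (x=5, y=8), facing South

Answer: Final position: (x=5, y=8), facing South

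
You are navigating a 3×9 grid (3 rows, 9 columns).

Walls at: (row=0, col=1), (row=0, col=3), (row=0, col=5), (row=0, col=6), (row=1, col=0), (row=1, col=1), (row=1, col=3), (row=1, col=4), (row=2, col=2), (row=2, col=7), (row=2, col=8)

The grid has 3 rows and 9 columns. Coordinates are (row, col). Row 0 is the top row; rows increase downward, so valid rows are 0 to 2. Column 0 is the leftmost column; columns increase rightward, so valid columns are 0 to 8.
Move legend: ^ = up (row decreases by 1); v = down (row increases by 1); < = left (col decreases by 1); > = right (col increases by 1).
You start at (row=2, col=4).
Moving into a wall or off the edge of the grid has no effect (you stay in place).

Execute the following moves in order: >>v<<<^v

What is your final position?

Answer: Final position: (row=2, col=3)

Derivation:
Start: (row=2, col=4)
  > (right): (row=2, col=4) -> (row=2, col=5)
  > (right): (row=2, col=5) -> (row=2, col=6)
  v (down): blocked, stay at (row=2, col=6)
  < (left): (row=2, col=6) -> (row=2, col=5)
  < (left): (row=2, col=5) -> (row=2, col=4)
  < (left): (row=2, col=4) -> (row=2, col=3)
  ^ (up): blocked, stay at (row=2, col=3)
  v (down): blocked, stay at (row=2, col=3)
Final: (row=2, col=3)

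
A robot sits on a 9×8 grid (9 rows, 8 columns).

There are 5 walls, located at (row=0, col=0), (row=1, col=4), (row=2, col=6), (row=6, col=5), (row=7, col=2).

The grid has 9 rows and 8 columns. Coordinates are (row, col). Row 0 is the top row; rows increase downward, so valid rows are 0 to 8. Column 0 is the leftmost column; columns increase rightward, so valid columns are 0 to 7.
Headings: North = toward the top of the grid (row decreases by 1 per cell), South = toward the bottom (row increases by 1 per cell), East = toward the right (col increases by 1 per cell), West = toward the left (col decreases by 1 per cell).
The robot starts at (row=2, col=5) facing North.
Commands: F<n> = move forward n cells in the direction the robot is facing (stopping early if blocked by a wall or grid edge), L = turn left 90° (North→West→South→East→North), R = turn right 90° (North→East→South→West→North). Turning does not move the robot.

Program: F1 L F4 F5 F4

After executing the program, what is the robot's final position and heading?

Answer: Final position: (row=1, col=5), facing West

Derivation:
Start: (row=2, col=5), facing North
  F1: move forward 1, now at (row=1, col=5)
  L: turn left, now facing West
  F4: move forward 0/4 (blocked), now at (row=1, col=5)
  F5: move forward 0/5 (blocked), now at (row=1, col=5)
  F4: move forward 0/4 (blocked), now at (row=1, col=5)
Final: (row=1, col=5), facing West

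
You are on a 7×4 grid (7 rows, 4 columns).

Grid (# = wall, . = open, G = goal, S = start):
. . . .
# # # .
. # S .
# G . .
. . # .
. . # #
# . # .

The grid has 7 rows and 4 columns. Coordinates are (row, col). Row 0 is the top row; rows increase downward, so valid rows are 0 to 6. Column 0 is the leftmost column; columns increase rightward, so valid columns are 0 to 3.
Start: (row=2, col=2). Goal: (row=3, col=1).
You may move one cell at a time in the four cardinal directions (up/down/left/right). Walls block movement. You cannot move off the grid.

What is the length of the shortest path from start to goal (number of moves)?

Answer: Shortest path length: 2

Derivation:
BFS from (row=2, col=2) until reaching (row=3, col=1):
  Distance 0: (row=2, col=2)
  Distance 1: (row=2, col=3), (row=3, col=2)
  Distance 2: (row=1, col=3), (row=3, col=1), (row=3, col=3)  <- goal reached here
One shortest path (2 moves): (row=2, col=2) -> (row=3, col=2) -> (row=3, col=1)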